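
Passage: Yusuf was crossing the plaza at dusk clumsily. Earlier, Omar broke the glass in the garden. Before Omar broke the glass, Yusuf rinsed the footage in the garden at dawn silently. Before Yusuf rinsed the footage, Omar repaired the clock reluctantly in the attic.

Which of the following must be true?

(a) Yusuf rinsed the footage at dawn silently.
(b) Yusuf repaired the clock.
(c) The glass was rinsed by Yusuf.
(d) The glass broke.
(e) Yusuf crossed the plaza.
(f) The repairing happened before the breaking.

(a), (d), (f)

(a) Entailed — this follows by dropping conjuncts from the rinsing event's description.
(b) Not entailed — the passage has Omar repairing the clock, not Yusuf.
(c) Not entailed — Yusuf rinsed the footage, not the glass; the glass belongs to the breaking event.
(d) Entailed — 'Omar broke the glass' is causative; it entails the inchoative 'the glass broke'.
(e) Not entailed — 'was crossing' is progressive on an accomplishment; it does not entail the completed 'crossed'.
(f) Entailed — the narrative places the repairing before the breaking.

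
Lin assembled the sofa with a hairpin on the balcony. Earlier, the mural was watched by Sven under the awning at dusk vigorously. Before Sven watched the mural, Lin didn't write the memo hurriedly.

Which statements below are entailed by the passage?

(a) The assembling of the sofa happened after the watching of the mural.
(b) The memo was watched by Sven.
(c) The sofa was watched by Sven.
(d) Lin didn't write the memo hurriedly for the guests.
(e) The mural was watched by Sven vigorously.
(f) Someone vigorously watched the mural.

(a) Entailed — the narrative places the watching before the assembling.
(b) Not entailed — Sven watched the mural, not the memo; the memo belongs to the writing event.
(c) Not entailed — Sven watched the mural, not the sofa; the sofa belongs to the assembling event.
(d) Entailed — under negation, adding a further restriction is entailed: if no such writing event occurred, none occurred for the guests either.
(e) Entailed — dropping 'under the awning', 'at dusk' leaves a sub-description the original still satisfies.
(f) Entailed — this follows by dropping conjuncts from the watching event's description.

(a), (d), (e), (f)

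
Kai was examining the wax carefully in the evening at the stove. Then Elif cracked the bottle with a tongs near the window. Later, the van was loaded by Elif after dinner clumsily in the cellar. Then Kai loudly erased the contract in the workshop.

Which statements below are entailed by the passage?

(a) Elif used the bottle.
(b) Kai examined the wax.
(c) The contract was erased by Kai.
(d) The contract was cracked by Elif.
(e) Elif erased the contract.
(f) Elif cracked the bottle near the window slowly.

(a) Not entailed — the bottle is the patient, not an instrument — Elif used a tongs.
(b) Entailed — 'examine' is an activity; 'was examining' entails that some examining happened, so 'examined' holds.
(c) Entailed — the original entails any weakening of itself; this just drops 'in the workshop', 'loudly'.
(d) Not entailed — Elif cracked the bottle, not the contract; the contract belongs to the erasing event.
(e) Not entailed — the passage has Kai erasing the contract, not Elif.
(f) Not entailed — 'slowly' adds information not in the original event.

(b), (c)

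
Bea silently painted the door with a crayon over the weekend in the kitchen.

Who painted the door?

Bea

'Bea' marks the agent of the painting event.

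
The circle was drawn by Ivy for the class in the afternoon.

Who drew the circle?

Ivy

'Ivy' marks the agent of the drawing event.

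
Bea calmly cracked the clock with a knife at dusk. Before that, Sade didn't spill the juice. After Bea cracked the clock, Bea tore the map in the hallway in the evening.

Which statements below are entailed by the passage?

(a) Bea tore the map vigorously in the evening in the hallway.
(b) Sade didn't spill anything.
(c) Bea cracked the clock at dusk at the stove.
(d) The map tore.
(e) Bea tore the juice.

(a) Not entailed — 'vigorously' adds information not in the original event.
(b) Not entailed — the original only denies this specific event; Sade may have spilled something else.
(c) Not entailed — 'at the stove' adds information not in the original event.
(d) Entailed — 'Bea tore the map' is causative; it entails the inchoative 'the map tore'.
(e) Not entailed — Bea tore the map, not the juice; the juice belongs to the spilling event.

(d)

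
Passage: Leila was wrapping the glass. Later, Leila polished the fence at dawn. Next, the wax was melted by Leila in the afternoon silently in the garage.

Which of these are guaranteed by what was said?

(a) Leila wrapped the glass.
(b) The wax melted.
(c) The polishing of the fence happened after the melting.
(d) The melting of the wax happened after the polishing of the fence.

(b), (d)

(a) Not entailed — 'was wrapping' is progressive on an accomplishment; it does not entail the completed 'wrapped'.
(b) Entailed — 'Leila melted the wax' is causative; it entails the inchoative 'the wax melted'.
(c) Not entailed — the narrative places the polishing before the melting, not after.
(d) Entailed — the narrative places the polishing before the melting.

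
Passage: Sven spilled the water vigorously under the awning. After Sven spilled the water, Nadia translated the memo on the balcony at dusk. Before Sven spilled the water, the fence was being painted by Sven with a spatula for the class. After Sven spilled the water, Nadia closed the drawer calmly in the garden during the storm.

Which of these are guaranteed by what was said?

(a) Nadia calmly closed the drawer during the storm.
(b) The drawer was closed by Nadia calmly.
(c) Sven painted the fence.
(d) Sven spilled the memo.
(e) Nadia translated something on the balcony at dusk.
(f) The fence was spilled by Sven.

(a), (b), (e)

(a) Entailed — every conjunct here is already in the original closing event.
(b) Entailed — every conjunct here is already in the original closing event.
(c) Not entailed — 'was painting' is progressive on an accomplishment; it does not entail the completed 'painted'.
(d) Not entailed — Sven spilled the water, not the memo; the memo belongs to the translating event.
(e) Entailed — this follows by dropping conjuncts from the translating event's description.
(f) Not entailed — Sven spilled the water, not the fence; the fence belongs to the painting event.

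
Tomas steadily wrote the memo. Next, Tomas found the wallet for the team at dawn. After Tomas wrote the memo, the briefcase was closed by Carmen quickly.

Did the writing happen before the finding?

The narrative orders the writing before the finding.

yes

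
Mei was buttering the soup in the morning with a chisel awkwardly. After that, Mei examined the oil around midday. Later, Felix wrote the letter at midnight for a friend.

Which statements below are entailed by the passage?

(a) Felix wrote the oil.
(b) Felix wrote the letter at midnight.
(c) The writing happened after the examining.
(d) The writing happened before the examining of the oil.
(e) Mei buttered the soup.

(b), (c)

(a) Not entailed — Felix wrote the letter, not the oil; the oil belongs to the examining event.
(b) Entailed — the original entails any weakening of itself; this just drops 'for a friend'.
(c) Entailed — the narrative places the examining before the writing.
(d) Not entailed — the narrative places the examining before the writing, not after.
(e) Not entailed — 'was buttering' is progressive on an accomplishment; it does not entail the completed 'buttered'.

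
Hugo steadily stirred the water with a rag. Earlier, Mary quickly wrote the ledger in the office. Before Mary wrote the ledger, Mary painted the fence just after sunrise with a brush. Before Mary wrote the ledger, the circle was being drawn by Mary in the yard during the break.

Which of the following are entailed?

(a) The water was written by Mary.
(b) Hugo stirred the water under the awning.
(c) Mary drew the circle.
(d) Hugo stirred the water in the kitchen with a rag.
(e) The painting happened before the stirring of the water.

(e)

(a) Not entailed — Mary wrote the ledger, not the water; the water belongs to the stirring event.
(b) Not entailed — 'under the awning' adds information not in the original event.
(c) Not entailed — 'was drawing' is progressive on an accomplishment; it does not entail the completed 'drew'.
(d) Not entailed — 'in the kitchen' adds information not in the original event.
(e) Entailed — the narrative places the painting before the stirring.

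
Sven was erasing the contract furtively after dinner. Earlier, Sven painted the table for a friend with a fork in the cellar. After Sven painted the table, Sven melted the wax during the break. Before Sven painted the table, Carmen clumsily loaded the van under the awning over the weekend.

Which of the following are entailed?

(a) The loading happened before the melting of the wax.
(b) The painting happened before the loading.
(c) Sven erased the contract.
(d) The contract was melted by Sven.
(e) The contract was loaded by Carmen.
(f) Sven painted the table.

(a) Entailed — the narrative places the loading before the melting.
(b) Not entailed — the narrative places the loading before the painting, not after.
(c) Not entailed — 'was erasing' is progressive on an accomplishment; it does not entail the completed 'erased'.
(d) Not entailed — Sven melted the wax, not the contract; the contract belongs to the erasing event.
(e) Not entailed — Carmen loaded the van, not the contract; the contract belongs to the erasing event.
(f) Entailed — this follows by dropping conjuncts from the painting event's description.

(a), (f)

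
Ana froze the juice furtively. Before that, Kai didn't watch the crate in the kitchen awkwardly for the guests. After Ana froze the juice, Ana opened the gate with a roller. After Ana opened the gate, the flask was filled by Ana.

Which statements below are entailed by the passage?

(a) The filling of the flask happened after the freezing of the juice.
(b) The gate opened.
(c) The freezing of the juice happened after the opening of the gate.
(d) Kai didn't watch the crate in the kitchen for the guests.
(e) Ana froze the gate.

(a) Entailed — the narrative places the freezing before the filling.
(b) Entailed — 'Ana opened the gate' is causative; it entails the inchoative 'the gate opened'.
(c) Not entailed — the narrative places the freezing before the opening, not after.
(d) Not entailed — dropping 'awkwardly' under negation is not valid — the original leaves open that Kai watched the crate some other way.
(e) Not entailed — Ana froze the juice, not the gate; the gate belongs to the opening event.

(a), (b)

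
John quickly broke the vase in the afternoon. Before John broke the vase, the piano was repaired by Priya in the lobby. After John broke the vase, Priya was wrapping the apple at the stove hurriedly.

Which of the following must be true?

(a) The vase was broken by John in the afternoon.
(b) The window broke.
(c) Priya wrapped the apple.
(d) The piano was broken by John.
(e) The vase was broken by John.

(a) Entailed — every conjunct here is already in the original breaking event.
(b) Not entailed — the vase is what broke, not the window.
(c) Not entailed — 'was wrapping' is progressive on an accomplishment; it does not entail the completed 'wrapped'.
(d) Not entailed — John broke the vase, not the piano; the piano belongs to the repairing event.
(e) Entailed — the original entails any weakening of itself; this just drops 'in the afternoon', 'quickly'.

(a), (e)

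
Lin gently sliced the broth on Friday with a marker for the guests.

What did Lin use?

a marker

'with a marker' marks the instrument of the slicing event.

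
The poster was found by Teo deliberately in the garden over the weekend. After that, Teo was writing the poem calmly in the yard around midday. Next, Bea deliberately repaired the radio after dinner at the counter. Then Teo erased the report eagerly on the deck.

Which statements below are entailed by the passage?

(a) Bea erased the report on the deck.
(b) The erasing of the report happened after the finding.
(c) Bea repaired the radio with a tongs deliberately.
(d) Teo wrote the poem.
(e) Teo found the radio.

(a) Not entailed — the passage has Teo erasing the report, not Bea.
(b) Entailed — the narrative places the finding before the erasing.
(c) Not entailed — 'with a tongs' adds information not in the original event.
(d) Not entailed — 'was writing' is progressive on an accomplishment; it does not entail the completed 'wrote'.
(e) Not entailed — Teo found the poster, not the radio; the radio belongs to the repairing event.

(b)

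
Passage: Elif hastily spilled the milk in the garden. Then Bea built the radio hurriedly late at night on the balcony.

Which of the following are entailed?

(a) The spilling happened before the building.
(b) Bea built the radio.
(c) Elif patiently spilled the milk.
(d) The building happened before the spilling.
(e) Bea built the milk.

(a), (b)

(a) Entailed — the narrative places the spilling before the building.
(b) Entailed — the original entails any weakening of itself; this just drops 'on the balcony', 'hurriedly', 'late at night'.
(c) Not entailed — 'patiently' adds a manner not in (and inconsistent with) the original.
(d) Not entailed — the narrative places the spilling before the building, not after.
(e) Not entailed — Bea built the radio, not the milk; the milk belongs to the spilling event.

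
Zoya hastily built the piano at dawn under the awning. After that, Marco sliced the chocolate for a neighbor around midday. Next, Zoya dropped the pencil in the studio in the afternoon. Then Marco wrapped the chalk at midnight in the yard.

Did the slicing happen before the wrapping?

yes

The narrative orders the slicing before the wrapping.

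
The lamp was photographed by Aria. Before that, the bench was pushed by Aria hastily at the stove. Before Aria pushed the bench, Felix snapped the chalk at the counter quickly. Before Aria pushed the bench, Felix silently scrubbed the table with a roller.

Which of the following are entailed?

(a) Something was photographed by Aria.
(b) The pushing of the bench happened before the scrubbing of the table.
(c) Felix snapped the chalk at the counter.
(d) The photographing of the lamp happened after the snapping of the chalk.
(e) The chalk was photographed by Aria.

(a), (c), (d)

(a) Entailed — this follows by dropping conjuncts from the photographing event's description.
(b) Not entailed — the narrative places the scrubbing before the pushing, not after.
(c) Entailed — this follows by dropping conjuncts from the snapping event's description.
(d) Entailed — the narrative places the snapping before the photographing.
(e) Not entailed — Aria photographed the lamp, not the chalk; the chalk belongs to the snapping event.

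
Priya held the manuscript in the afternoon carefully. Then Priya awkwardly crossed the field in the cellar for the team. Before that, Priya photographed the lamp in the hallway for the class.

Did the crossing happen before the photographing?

no

The narrative orders the photographing before the crossing.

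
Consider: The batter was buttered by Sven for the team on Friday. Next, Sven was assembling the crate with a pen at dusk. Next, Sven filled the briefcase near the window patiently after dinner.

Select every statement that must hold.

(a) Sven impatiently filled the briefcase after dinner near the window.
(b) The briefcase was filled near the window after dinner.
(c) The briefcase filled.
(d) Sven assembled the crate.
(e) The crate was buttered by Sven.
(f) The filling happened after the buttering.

(b), (c), (f)

(a) Not entailed — 'impatiently' adds a manner not in (and inconsistent with) the original.
(b) Entailed — the original entails any weakening of itself; this just drops 'patiently' and generalizes the agent.
(c) Entailed — 'Sven filled the briefcase' is causative; it entails the inchoative 'the briefcase filled'.
(d) Not entailed — 'was assembling' is progressive on an accomplishment; it does not entail the completed 'assembled'.
(e) Not entailed — Sven buttered the batter, not the crate; the crate belongs to the assembling event.
(f) Entailed — the narrative places the buttering before the filling.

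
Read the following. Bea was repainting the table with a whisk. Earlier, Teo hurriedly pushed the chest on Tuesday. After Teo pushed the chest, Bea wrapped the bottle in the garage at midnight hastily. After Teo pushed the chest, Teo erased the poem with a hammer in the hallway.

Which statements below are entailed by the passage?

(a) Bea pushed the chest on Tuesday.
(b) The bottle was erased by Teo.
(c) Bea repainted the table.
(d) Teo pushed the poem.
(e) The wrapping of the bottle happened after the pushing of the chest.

(e)

(a) Not entailed — the passage has Teo pushing the chest, not Bea.
(b) Not entailed — Teo erased the poem, not the bottle; the bottle belongs to the wrapping event.
(c) Not entailed — 'was repainting' is progressive on an accomplishment; it does not entail the completed 'repainted'.
(d) Not entailed — Teo pushed the chest, not the poem; the poem belongs to the erasing event.
(e) Entailed — the narrative places the pushing before the wrapping.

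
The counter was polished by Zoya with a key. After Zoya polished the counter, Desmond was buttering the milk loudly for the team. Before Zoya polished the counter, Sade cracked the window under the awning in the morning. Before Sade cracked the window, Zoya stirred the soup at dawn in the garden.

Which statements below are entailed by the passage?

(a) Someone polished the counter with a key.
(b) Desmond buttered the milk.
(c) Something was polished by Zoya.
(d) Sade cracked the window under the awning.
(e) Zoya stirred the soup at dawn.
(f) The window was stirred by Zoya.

(a) Entailed — every conjunct here is already in the original polishing event.
(b) Not entailed — 'was buttering' is progressive on an accomplishment; it does not entail the completed 'buttered'.
(c) Entailed — dropping 'with a key' and generalizing the patient leaves a sub-description the original still satisfies.
(d) Entailed — this follows by dropping conjuncts from the cracking event's description.
(e) Entailed — dropping 'in the garden' leaves a sub-description the original still satisfies.
(f) Not entailed — Zoya stirred the soup, not the window; the window belongs to the cracking event.

(a), (c), (d), (e)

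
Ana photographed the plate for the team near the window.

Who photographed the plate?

'Ana' marks the agent of the photographing event.

Ana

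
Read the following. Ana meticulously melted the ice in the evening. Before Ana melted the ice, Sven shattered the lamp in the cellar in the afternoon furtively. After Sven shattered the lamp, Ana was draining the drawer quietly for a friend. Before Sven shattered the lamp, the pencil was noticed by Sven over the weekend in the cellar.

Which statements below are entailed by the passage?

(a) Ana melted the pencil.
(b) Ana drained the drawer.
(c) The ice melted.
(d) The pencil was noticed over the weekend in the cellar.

(c), (d)

(a) Not entailed — Ana melted the ice, not the pencil; the pencil belongs to the noticing event.
(b) Not entailed — 'was draining' is progressive on an accomplishment; it does not entail the completed 'drained'.
(c) Entailed — 'Ana melted the ice' is causative; it entails the inchoative 'the ice melted'.
(d) Entailed — generalizing the agent leaves a sub-description the original still satisfies.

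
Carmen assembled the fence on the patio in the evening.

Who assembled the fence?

'Carmen' marks the agent of the assembling event.

Carmen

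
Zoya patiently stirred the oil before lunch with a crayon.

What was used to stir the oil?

'with a crayon' marks the instrument of the stirring event.

a crayon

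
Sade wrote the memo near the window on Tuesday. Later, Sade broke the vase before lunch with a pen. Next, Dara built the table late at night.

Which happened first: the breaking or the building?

the breaking

The connectives place the breaking before the building.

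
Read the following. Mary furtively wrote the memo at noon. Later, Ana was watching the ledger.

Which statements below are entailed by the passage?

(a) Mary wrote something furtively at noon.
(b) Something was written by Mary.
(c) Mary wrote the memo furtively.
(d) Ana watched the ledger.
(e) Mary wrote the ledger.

(a) Entailed — the original entails any weakening of itself; this just generalizes the patient.
(b) Entailed — the original entails any weakening of itself; this just drops 'at noon', 'furtively' and generalizes the patient.
(c) Entailed — this follows by dropping conjuncts from the writing event's description.
(d) Entailed — 'watch' is an activity; 'was watching' entails that some watching happened, so 'watched' holds.
(e) Not entailed — Mary wrote the memo, not the ledger; the ledger belongs to the watching event.

(a), (b), (c), (d)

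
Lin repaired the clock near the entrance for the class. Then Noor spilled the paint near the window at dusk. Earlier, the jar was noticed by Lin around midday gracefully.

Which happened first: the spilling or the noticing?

the noticing

The connectives place the noticing before the spilling.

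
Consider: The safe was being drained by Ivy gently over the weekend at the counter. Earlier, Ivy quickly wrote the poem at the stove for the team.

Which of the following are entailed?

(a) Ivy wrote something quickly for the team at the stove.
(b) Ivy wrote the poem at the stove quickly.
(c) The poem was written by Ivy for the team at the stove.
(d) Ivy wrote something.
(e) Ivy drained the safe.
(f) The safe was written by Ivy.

(a), (b), (c), (d)

(a) Entailed — the original entails any weakening of itself; this just generalizes the patient.
(b) Entailed — every conjunct here is already in the original writing event.
(c) Entailed — every conjunct here is already in the original writing event.
(d) Entailed — every conjunct here is already in the original writing event.
(e) Not entailed — 'was draining' is progressive on an accomplishment; it does not entail the completed 'drained'.
(f) Not entailed — Ivy wrote the poem, not the safe; the safe belongs to the draining event.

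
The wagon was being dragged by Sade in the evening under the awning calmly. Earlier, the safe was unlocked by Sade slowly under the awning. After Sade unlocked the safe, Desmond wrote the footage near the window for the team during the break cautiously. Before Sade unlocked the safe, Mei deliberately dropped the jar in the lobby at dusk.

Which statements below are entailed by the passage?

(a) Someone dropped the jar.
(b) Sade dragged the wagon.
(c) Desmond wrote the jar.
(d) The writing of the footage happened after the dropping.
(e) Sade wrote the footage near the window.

(a), (b), (d)

(a) Entailed — the original entails any weakening of itself; this just drops 'deliberately', 'in the lobby', 'at dusk' and generalizes the agent.
(b) Entailed — 'drag' is an activity; 'was dragging' entails that some dragging happened, so 'dragged' holds.
(c) Not entailed — Desmond wrote the footage, not the jar; the jar belongs to the dropping event.
(d) Entailed — the narrative places the dropping before the writing.
(e) Not entailed — the passage has Desmond writing the footage, not Sade.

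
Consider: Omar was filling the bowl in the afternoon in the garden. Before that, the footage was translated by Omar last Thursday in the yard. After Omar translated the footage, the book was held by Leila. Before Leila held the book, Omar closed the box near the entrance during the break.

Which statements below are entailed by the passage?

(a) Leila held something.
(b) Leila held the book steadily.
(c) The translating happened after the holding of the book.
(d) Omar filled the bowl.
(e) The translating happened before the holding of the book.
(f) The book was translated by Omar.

(a), (e)

(a) Entailed — generalizing the patient leaves a sub-description the original still satisfies.
(b) Not entailed — 'steadily' adds information not in the original event.
(c) Not entailed — the narrative places the translating before the holding, not after.
(d) Not entailed — 'was filling' is progressive on an accomplishment; it does not entail the completed 'filled'.
(e) Entailed — the narrative places the translating before the holding.
(f) Not entailed — Omar translated the footage, not the book; the book belongs to the holding event.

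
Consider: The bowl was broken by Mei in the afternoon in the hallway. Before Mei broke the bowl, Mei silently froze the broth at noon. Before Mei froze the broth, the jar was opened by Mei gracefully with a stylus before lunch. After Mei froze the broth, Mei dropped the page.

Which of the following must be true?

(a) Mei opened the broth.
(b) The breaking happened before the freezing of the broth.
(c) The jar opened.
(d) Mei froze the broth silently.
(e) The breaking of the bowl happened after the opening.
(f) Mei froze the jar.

(a) Not entailed — Mei opened the jar, not the broth; the broth belongs to the freezing event.
(b) Not entailed — the narrative places the freezing before the breaking, not after.
(c) Entailed — 'Mei opened the jar' is causative; it entails the inchoative 'the jar opened'.
(d) Entailed — every conjunct here is already in the original freezing event.
(e) Entailed — the narrative places the opening before the breaking.
(f) Not entailed — Mei froze the broth, not the jar; the jar belongs to the opening event.

(c), (d), (e)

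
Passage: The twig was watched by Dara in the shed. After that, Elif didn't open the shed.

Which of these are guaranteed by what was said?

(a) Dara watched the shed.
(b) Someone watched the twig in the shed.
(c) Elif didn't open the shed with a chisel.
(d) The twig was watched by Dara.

(b), (c), (d)

(a) Not entailed — Dara watched the twig, not the shed; the shed belongs to the opening event.
(b) Entailed — generalizing the agent leaves a sub-description the original still satisfies.
(c) Entailed — under negation, adding a further restriction is entailed: if no such opening event occurred, none occurred with a chisel either.
(d) Entailed — this follows by dropping conjuncts from the watching event's description.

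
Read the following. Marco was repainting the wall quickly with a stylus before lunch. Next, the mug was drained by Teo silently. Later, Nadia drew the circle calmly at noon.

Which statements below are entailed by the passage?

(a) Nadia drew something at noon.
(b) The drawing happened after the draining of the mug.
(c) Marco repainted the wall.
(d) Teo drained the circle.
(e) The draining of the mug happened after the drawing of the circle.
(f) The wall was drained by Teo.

(a), (b)

(a) Entailed — every conjunct here is already in the original drawing event.
(b) Entailed — the narrative places the draining before the drawing.
(c) Not entailed — 'was repainting' is progressive on an accomplishment; it does not entail the completed 'repainted'.
(d) Not entailed — Teo drained the mug, not the circle; the circle belongs to the drawing event.
(e) Not entailed — the narrative places the draining before the drawing, not after.
(f) Not entailed — Teo drained the mug, not the wall; the wall belongs to the repainting event.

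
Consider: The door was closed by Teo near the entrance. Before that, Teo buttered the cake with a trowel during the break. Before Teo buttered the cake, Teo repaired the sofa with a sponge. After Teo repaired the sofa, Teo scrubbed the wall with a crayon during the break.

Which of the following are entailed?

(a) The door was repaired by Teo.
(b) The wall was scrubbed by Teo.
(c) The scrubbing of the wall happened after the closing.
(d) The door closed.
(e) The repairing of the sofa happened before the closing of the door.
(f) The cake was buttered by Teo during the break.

(a) Not entailed — Teo repaired the sofa, not the door; the door belongs to the closing event.
(b) Entailed — the original entails any weakening of itself; this just drops 'during the break', 'with a crayon'.
(c) Not entailed — the narrative doesn't order the closing relative to the scrubbing.
(d) Entailed — 'Teo closed the door' is causative; it entails the inchoative 'the door closed'.
(e) Entailed — the narrative places the repairing before the closing.
(f) Entailed — the original entails any weakening of itself; this just drops 'with a trowel'.

(b), (d), (e), (f)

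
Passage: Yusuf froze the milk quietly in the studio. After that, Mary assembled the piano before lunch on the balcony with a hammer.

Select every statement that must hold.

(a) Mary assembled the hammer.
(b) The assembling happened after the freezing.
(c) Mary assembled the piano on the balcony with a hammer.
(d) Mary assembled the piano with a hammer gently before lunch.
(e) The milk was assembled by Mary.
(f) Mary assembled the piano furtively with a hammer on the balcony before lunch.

(b), (c)

(a) Not entailed — the hammer is the instrument, not what was assembled.
(b) Entailed — the narrative places the freezing before the assembling.
(c) Entailed — this follows by dropping conjuncts from the assembling event's description.
(d) Not entailed — 'gently' adds information not in the original event.
(e) Not entailed — Mary assembled the piano, not the milk; the milk belongs to the freezing event.
(f) Not entailed — 'furtively' adds information not in the original event.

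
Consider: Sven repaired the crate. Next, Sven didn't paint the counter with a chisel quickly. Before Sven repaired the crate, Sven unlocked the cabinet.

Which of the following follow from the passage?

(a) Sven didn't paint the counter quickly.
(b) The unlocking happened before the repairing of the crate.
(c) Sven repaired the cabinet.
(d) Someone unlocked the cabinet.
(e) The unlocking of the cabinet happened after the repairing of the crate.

(a) Not entailed — dropping 'with a chisel' under negation is not valid — the original leaves open that Sven painted the counter some other way.
(b) Entailed — the narrative places the unlocking before the repairing.
(c) Not entailed — Sven repaired the crate, not the cabinet; the cabinet belongs to the unlocking event.
(d) Entailed — every conjunct here is already in the original unlocking event.
(e) Not entailed — the narrative places the unlocking before the repairing, not after.

(b), (d)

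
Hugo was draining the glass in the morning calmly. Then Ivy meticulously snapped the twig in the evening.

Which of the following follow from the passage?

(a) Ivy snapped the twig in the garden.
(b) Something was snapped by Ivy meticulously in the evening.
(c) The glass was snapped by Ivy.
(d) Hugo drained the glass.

(b)

(a) Not entailed — 'in the garden' adds information not in the original event.
(b) Entailed — every conjunct here is already in the original snapping event.
(c) Not entailed — Ivy snapped the twig, not the glass; the glass belongs to the draining event.
(d) Not entailed — 'was draining' is progressive on an accomplishment; it does not entail the completed 'drained'.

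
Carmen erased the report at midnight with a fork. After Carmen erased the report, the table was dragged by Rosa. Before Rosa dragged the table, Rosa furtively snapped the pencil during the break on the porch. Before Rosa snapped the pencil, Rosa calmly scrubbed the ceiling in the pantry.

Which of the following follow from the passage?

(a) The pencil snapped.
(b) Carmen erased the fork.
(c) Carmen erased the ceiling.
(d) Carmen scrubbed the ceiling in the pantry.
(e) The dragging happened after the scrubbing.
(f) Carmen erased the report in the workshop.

(a), (e)

(a) Entailed — 'Rosa snapped the pencil' is causative; it entails the inchoative 'the pencil snapped'.
(b) Not entailed — the fork is the instrument, not what was erased.
(c) Not entailed — Carmen erased the report, not the ceiling; the ceiling belongs to the scrubbing event.
(d) Not entailed — the passage has Rosa scrubbing the ceiling, not Carmen.
(e) Entailed — the narrative places the scrubbing before the dragging.
(f) Not entailed — 'in the workshop' adds information not in the original event.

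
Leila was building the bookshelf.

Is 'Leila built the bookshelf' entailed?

no

'was building' is progressive; for an accomplishment like 'build the bookshelf', it doesn't entail completion.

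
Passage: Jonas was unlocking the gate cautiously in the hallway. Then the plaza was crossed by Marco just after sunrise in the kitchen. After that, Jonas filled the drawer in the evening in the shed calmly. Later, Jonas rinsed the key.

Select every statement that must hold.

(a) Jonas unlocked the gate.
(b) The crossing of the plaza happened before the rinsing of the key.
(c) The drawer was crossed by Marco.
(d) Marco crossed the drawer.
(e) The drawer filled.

(a) Not entailed — 'was unlocking' is progressive on an accomplishment; it does not entail the completed 'unlocked'.
(b) Entailed — the narrative places the crossing before the rinsing.
(c) Not entailed — Marco crossed the plaza, not the drawer; the drawer belongs to the filling event.
(d) Not entailed — Marco crossed the plaza, not the drawer; the drawer belongs to the filling event.
(e) Entailed — 'Jonas filled the drawer' is causative; it entails the inchoative 'the drawer filled'.

(b), (e)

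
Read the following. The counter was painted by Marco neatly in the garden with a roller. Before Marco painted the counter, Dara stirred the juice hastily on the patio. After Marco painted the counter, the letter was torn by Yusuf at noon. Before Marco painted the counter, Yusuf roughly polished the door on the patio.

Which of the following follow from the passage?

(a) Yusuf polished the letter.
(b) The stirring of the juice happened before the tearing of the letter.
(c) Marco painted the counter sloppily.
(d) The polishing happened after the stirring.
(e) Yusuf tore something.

(a) Not entailed — Yusuf polished the door, not the letter; the letter belongs to the tearing event.
(b) Entailed — the narrative places the stirring before the tearing.
(c) Not entailed — 'sloppily' adds a manner not in (and inconsistent with) the original.
(d) Not entailed — the narrative doesn't order the stirring relative to the polishing.
(e) Entailed — the original entails any weakening of itself; this just drops 'at noon' and generalizes the patient.

(b), (e)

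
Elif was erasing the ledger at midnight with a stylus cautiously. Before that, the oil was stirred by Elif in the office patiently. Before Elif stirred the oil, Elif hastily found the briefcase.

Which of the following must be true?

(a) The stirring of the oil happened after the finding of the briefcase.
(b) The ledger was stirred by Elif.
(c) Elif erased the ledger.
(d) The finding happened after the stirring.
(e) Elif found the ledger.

(a) Entailed — the narrative places the finding before the stirring.
(b) Not entailed — Elif stirred the oil, not the ledger; the ledger belongs to the erasing event.
(c) Not entailed — 'was erasing' is progressive on an accomplishment; it does not entail the completed 'erased'.
(d) Not entailed — the narrative places the finding before the stirring, not after.
(e) Not entailed — Elif found the briefcase, not the ledger; the ledger belongs to the erasing event.

(a)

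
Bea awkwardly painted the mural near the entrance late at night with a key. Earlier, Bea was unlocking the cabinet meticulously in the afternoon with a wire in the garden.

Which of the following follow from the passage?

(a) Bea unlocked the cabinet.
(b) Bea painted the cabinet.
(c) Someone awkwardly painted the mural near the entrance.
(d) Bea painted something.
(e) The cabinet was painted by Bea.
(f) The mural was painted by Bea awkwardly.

(a) Not entailed — 'was unlocking' is progressive on an accomplishment; it does not entail the completed 'unlocked'.
(b) Not entailed — Bea painted the mural, not the cabinet; the cabinet belongs to the unlocking event.
(c) Entailed — the original entails any weakening of itself; this just drops 'late at night', 'with a key' and generalizes the agent.
(d) Entailed — this follows by dropping conjuncts from the painting event's description.
(e) Not entailed — Bea painted the mural, not the cabinet; the cabinet belongs to the unlocking event.
(f) Entailed — the original entails any weakening of itself; this just drops 'near the entrance', 'late at night', 'with a key'.

(c), (d), (f)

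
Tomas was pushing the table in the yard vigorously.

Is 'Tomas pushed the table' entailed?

yes

'push' is atelic; if Tomas was pushing the table, then Tomas pushed the table (for some time).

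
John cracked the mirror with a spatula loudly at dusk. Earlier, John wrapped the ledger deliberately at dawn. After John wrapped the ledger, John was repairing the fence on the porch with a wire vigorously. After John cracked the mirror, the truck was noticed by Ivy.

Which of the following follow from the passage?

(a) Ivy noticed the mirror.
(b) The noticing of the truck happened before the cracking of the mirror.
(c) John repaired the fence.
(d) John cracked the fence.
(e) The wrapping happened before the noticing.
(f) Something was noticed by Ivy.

(e), (f)

(a) Not entailed — Ivy noticed the truck, not the mirror; the mirror belongs to the cracking event.
(b) Not entailed — the narrative places the cracking before the noticing, not after.
(c) Not entailed — 'was repairing' is progressive on an accomplishment; it does not entail the completed 'repaired'.
(d) Not entailed — John cracked the mirror, not the fence; the fence belongs to the repairing event.
(e) Entailed — the narrative places the wrapping before the noticing.
(f) Entailed — every conjunct here is already in the original noticing event.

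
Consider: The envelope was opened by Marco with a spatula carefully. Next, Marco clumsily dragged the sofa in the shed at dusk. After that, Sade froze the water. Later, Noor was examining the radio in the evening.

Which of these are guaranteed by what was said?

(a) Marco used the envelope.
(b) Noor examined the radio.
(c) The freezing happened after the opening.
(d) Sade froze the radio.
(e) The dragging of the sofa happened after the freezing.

(b), (c)

(a) Not entailed — the envelope is the patient, not an instrument — Marco used a spatula.
(b) Entailed — 'examine' is an activity; 'was examining' entails that some examining happened, so 'examined' holds.
(c) Entailed — the narrative places the opening before the freezing.
(d) Not entailed — Sade froze the water, not the radio; the radio belongs to the examining event.
(e) Not entailed — the narrative places the dragging before the freezing, not after.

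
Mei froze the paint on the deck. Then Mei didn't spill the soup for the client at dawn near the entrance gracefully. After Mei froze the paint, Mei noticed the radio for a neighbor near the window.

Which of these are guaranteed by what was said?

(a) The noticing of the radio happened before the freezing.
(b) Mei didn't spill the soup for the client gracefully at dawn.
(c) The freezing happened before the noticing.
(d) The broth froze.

(a) Not entailed — the narrative places the freezing before the noticing, not after.
(b) Not entailed — dropping 'near the entrance' under negation is not valid — the original leaves open that Mei spilled the soup some other way.
(c) Entailed — the narrative places the freezing before the noticing.
(d) Not entailed — the paint is what froze, not the broth.

(c)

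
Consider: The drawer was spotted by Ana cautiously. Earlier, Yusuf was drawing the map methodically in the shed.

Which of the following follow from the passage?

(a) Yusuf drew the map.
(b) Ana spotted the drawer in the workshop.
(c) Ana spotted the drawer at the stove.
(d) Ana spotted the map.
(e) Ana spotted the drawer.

(a) Not entailed — 'was drawing' is progressive on an accomplishment; it does not entail the completed 'drew'.
(b) Not entailed — 'in the workshop' adds information not in the original event.
(c) Not entailed — 'at the stove' adds information not in the original event.
(d) Not entailed — Ana spotted the drawer, not the map; the map belongs to the drawing event.
(e) Entailed — dropping 'cautiously' leaves a sub-description the original still satisfies.

(e)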